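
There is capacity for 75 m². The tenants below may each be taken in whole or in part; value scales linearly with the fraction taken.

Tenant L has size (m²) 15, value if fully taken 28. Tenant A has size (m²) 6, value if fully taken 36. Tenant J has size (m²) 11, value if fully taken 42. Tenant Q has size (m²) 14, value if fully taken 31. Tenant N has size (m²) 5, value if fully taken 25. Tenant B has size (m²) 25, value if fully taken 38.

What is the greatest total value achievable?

198.48

Rank by value-to-size ratio: Tenant A 36/6≈6, Tenant N 25/5≈5, Tenant J 42/11≈3.82, Tenant Q 31/14≈2.21, Tenant L 28/15≈1.87, Tenant B 38/25≈1.52.
All 6 m² of Tenant A fit (value 36) — 69 remain.
Take all of Tenant N (5 m², value 25) — 64 m² left.
Tenant J: take in full, 11 m² for value 42 — 53 left.
Take all of Tenant Q (14 m², value 31) — 39 m² left.
All 15 m² of Tenant L fit (value 28) — 24 remain.
Only 24 m² remain; take 24/25 of Tenant B for value 38×24/25 = 36.48.
Total value = 198.48.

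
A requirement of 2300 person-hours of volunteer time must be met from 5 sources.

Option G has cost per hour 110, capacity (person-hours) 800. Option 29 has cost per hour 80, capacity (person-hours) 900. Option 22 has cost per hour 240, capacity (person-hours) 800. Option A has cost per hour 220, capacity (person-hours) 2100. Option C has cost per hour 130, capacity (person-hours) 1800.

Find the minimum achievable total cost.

238000

Use sources in increasing cost order.
Option 29 at 80: take all 900 person-hours — 1400 still needed.
Option G at 110: take all 800 person-hours — 600 still needed.
Option C at 130: take 600 of its 1800 — requirement met.
Option A, Option 22: unused.
Cost = 900×80 + 800×110 + 600×130 = 238000.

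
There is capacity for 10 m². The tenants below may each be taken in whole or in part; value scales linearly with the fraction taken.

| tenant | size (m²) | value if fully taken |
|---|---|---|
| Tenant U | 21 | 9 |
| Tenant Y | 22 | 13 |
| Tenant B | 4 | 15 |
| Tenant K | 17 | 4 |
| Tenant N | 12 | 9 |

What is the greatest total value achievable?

Rank by value-to-size ratio: Tenant B 15/4≈3.75, Tenant N 9/12≈0.75, Tenant Y 13/22≈0.591, Tenant U 9/21≈0.429, Tenant K 4/17≈0.235.
Take all of Tenant B (4 m², value 15) — 6 m² left.
Only 6 m² remain; take 6/12 of Tenant N for value 9×6/12 = 4.5.
Total value = 19.5.

19.5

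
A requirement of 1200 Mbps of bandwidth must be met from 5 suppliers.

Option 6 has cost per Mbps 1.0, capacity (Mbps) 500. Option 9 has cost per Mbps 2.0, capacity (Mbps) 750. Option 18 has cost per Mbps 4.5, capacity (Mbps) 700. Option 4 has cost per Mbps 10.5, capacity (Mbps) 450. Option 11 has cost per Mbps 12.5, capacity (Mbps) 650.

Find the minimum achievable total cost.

Cheapest first:
Take 500 from Option 6 at 1.0 ; need 700 more.
Option 9 (2.0): take the remaining 700 ; done.
Option 18, Option 4, Option 11: unused.
Cost = 500×1.0 + 700×2.0 = 1900.

1900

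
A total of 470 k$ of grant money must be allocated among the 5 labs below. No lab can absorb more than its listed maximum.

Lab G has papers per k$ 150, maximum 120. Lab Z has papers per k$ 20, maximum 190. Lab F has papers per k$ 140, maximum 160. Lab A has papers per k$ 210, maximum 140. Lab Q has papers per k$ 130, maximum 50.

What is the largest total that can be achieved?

Order the labs by papers per k$: Lab A 210 > Lab G 150 > Lab F 140 > Lab Q 130 > Lab Z 20.
Give Lab A 140 to hit its cap of 140 ; 330 left.
Lab G: +120 to 120 (cap) ; 210 left.
Lab F takes 160 to reach its cap of 160 ; 50 left.
Lab Q takes 50 to reach its cap of 50 ; 0 left.
Total = 150×120 + 140×160 + 210×140 + 130×50 = 76300.

76300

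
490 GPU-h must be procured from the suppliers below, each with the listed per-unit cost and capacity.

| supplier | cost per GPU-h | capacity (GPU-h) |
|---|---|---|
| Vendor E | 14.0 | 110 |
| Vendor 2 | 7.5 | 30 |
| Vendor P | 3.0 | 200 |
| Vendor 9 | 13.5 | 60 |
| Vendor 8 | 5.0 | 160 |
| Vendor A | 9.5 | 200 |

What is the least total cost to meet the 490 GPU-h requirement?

2575

Fill from the cheapest supplier first.
Take 200 from Vendor P at 3.0 — need 290 more.
Vendor 8 at 5.0: take all 160 GPU-h — 130 still needed.
Vendor 2 (7.5): use full 30 — 100 GPU-h to go.
Take 100 from Vendor A at 9.5 to finish.
Vendor 9, Vendor E: unused.
Cost = 200×3.0 + 160×5.0 + 30×7.5 + 100×9.5 = 2575.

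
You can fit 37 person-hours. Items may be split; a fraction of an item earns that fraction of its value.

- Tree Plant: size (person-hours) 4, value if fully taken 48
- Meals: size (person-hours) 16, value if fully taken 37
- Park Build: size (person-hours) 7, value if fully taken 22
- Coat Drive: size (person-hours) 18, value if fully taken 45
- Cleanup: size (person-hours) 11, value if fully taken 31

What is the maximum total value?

138.5

Sort by value density: Tree Plant 48/4≈12, Park Build 22/7≈3.14, Cleanup 31/11≈2.82, Coat Drive 45/18≈2.5, Meals 37/16≈2.31.
All 4 person-hours of Tree Plant fit (value 48) → 33 remain.
All 7 person-hours of Park Build fit (value 22) → 26 remain.
Cleanup: take in full, 11 person-hours for value 31 → 15 left.
Fill the last 15 person-hours with part of Coat Drive: 15/18 of it earns 37.5.
Total value = 138.5.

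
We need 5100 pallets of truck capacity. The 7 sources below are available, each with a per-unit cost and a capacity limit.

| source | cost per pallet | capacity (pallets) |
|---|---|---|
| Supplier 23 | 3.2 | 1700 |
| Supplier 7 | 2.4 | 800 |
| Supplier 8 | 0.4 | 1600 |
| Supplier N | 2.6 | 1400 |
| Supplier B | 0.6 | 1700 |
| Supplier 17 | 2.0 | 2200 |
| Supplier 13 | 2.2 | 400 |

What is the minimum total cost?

5260

Use sources in increasing cost order.
Supplier 8 (0.4): use full 1600 ; 3500 pallets to go.
Take 1700 from Supplier B at 0.6 ; need 1800 more.
Take 1800 from Supplier 17 at 2.0 to finish.
Supplier 13, Supplier 7, Supplier N, Supplier 23: unused.
Cost = 1600×0.4 + 1700×0.6 + 1800×2.0 = 5260.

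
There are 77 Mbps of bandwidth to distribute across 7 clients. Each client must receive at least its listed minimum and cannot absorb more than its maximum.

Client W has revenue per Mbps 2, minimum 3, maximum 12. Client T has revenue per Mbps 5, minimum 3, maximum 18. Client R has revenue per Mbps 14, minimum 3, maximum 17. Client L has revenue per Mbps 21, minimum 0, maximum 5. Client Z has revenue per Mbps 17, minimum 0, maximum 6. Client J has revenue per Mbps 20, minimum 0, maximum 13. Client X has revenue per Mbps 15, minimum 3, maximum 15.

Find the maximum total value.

1026

Meeting every minimum uses 3+3+3+0+0+0+3 = 12 Mbps, leaving 65.
Rank by revenue per Mbps: Client L 21 > Client J 20 > Client Z 17 > Client X 15 > Client R 14 > Client T 5 > Client W 2.
Give Client L 5 more to hit its cap of 5 → 60 left.
Give Client J 13 more to hit its cap of 13 → 47 left.
Client Z: +6 to 6 (cap) → 41 left.
Client X takes 12 more to reach its cap of 15 → 29 left.
Client R: +14 to 17 (cap) → 15 left.
Client T: +15 to 18 (cap) → 0 left.
Total = 2×3 + 5×18 + 14×17 + 21×5 + 17×6 + 20×13 + 15×15 = 1026.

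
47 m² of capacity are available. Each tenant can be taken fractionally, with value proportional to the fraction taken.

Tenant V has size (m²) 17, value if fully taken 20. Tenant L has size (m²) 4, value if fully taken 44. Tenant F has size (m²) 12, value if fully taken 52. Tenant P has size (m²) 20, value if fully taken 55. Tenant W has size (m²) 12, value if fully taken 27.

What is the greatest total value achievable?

Rank by value-to-size ratio: Tenant L 44/4≈11, Tenant F 52/12≈4.33, Tenant P 55/20≈2.75, Tenant W 27/12≈2.25, Tenant V 20/17≈1.18.
All 4 m² of Tenant L fit (value 44) ; 43 remain.
Tenant F: take in full, 12 m² for value 52 ; 31 left.
All 20 m² of Tenant P fit (value 55) ; 11 remain.
Fill the last 11 m² with part of Tenant W: 11/12 of it earns 24.75.
Total value = 175.75.

175.75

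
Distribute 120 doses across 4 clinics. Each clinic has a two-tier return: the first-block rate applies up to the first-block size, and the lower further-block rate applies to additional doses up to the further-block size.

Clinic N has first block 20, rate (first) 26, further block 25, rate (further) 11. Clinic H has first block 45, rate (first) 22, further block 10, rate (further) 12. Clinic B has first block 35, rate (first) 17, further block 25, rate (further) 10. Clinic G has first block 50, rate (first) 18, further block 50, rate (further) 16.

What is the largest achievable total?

2495

Treat each block as its own option and order by rate: Clinic N/first 26 > Clinic H/first 22 > Clinic G/first 18 > Clinic B/first 17 > Clinic G/second 16 > Clinic H/second 12 > Clinic N/second 11 > Clinic B/second 10.
Fill Clinic N first block (20 at 26) ; 100 left.
Clinic H first at 22: fill all 45 ; 55 left.
Fill Clinic G first block (50 at 18) ; 5 left.
Clinic B first at 17: only 5 left, fill 5.
Total = 26×20 + 22×45 + 18×50 + 17×5 = 2495.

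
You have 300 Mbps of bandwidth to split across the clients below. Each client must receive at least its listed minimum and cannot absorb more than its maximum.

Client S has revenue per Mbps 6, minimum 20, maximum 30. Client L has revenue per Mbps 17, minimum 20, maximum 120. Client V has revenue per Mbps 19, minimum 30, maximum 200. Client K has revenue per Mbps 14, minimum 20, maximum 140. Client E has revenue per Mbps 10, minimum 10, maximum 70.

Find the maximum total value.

Meeting every minimum uses 20+20+30+20+10 = 100 Mbps, leaving 200.
Rank by revenue per Mbps: Client V 19 > Client L 17 > Client K 14 > Client E 10 > Client S 6.
Client V takes 170 more to reach its cap of 200 ; 30 left.
Client L: +30 (room for 100) → 50. Pool exhausted.
Total = 6×20 + 17×50 + 19×200 + 14×20 + 10×10 = 5150.

5150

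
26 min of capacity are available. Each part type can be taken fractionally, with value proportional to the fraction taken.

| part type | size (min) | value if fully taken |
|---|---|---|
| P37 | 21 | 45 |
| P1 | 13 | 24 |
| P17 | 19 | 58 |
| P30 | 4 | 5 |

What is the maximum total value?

73

Sort by value density: P17 58/19≈3.05, P37 45/21≈2.14, P1 24/13≈1.85, P30 5/4≈1.25.
All 19 min of P17 fit (value 58) ; 7 remain.
Fill the last 7 min with part of P37: 7/21 of it earns 15.
Total value = 73.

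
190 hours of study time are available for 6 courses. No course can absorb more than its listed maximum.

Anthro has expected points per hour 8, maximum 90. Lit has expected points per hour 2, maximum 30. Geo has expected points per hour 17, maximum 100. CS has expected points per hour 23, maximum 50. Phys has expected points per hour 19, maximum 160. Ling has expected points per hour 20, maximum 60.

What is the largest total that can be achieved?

3870

Order the courses by expected points per hour: CS 23 > Ling 20 > Phys 19 > Geo 17 > Anthro 8 > Lit 2.
CS: +50 to 50 (cap) → 140 left.
Ling takes 60 to reach its cap of 60 → 80 left.
Phys: +80 (room for 160) → 80. Pool exhausted.
Total = 23×50 + 19×80 + 20×60 = 3870.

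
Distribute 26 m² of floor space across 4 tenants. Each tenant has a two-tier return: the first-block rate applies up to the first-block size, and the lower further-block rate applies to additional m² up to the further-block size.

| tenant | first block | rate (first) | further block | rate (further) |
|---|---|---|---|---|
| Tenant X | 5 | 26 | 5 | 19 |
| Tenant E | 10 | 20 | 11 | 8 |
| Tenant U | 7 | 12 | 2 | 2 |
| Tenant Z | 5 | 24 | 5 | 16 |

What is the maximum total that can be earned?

Order all 8 blocks by rate: Tenant X/first 26 > Tenant Z/first 24 > Tenant E/first 20 > Tenant X/second 19 > Tenant Z/second 16 > Tenant U/first 12 > Tenant E/second 8 > Tenant U/second 2.
Tenant X first at 26: fill all 5 ; 21 left.
Fill Tenant Z first block (5 at 24) ; 16 left.
Tenant E first at 20: fill all 10 ; 6 left.
Tenant X/second (19): +5 ; 1 left.
Tenant Z second at 16: only 1 left, fill 1.
Total = 26×5 + 24×5 + 20×10 + 19×5 + 16×1 = 561.

561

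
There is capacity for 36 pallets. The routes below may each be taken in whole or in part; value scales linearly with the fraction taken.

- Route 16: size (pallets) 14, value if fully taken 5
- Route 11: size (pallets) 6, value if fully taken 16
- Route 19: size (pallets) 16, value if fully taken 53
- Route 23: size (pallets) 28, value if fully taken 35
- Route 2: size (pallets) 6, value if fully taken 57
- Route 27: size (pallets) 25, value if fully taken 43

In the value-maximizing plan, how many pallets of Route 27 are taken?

8

Sort by value density: Route 2 57/6≈9.5, Route 19 53/16≈3.31, Route 11 16/6≈2.67, Route 27 43/25≈1.72, Route 23 35/28≈1.25, Route 16 5/14≈0.357.
Take all of Route 2 (6 pallets, value 57) → 30 pallets left.
Route 19: take in full, 16 pallets for value 53 → 14 left.
Take all of Route 11 (6 pallets, value 16) → 8 pallets left.
8 pallets left: a 8/25 share of Route 27 gives 43×8/25 = 13.76.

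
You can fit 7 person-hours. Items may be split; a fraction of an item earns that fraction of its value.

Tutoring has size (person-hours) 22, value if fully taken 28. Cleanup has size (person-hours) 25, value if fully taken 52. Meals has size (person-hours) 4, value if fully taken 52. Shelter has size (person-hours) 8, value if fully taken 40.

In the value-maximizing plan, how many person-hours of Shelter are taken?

Sort by value density: Meals 52/4≈13, Shelter 40/8≈5, Cleanup 52/25≈2.08, Tutoring 28/22≈1.27.
All 4 person-hours of Meals fit (value 52) ; 3 remain.
3 person-hours left: a 3/8 share of Shelter gives 40×3/8 = 15.

3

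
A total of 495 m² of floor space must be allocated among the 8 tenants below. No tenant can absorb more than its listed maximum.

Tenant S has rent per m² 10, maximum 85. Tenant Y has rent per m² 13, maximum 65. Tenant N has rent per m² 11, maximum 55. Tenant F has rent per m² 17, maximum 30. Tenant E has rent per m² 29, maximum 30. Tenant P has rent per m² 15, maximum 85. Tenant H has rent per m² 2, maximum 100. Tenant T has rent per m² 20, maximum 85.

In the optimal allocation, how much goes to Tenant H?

Order the tenants by rent per m²: Tenant E 29 > Tenant T 20 > Tenant F 17 > Tenant P 15 > Tenant Y 13 > Tenant N 11 > Tenant S 10 > Tenant H 2.
Tenant E takes 30 to reach its cap of 30 — 465 left.
Tenant T takes 85 to reach its cap of 85 — 380 left.
Give Tenant F 30 to hit its cap of 30 — 350 left.
Give Tenant P 85 to hit its cap of 85 — 265 left.
Give Tenant Y 65 to hit its cap of 65 — 200 left.
Tenant N: +55 to 55 (cap) — 145 left.
Tenant S: +85 to 85 (cap) — 60 left.
Tenant H: +60 (room for 100) → 60. Pool exhausted.

60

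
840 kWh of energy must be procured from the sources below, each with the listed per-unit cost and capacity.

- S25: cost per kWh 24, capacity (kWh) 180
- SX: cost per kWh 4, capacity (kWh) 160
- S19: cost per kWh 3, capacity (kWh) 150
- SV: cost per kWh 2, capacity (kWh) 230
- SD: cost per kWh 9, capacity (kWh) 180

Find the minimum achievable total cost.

Use sources in increasing cost order.
SV (2): use full 230 → 610 kWh to go.
S19 at 3: take all 150 kWh → 460 still needed.
SX at 4: take all 160 kWh → 300 still needed.
Take 180 from SD at 9 → need 120 more.
S25 at 24: take 120 of its 180 → requirement met.
Cost = 230×2 + 150×3 + 160×4 + 180×9 + 120×24 = 6050.

6050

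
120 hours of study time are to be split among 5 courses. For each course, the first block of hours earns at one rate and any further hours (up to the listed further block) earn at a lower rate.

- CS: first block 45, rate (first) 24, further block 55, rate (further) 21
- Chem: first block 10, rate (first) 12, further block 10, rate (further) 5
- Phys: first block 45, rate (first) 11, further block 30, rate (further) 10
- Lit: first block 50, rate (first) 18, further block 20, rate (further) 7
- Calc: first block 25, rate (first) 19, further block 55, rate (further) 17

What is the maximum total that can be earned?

2615

Treat each block as its own option and order by rate: CS/T1 24 > CS/T2 21 > Calc/T1 19 > Lit/T1 18 > Calc/T2 17 > Chem/T1 12 > Phys/T1 11 > Phys/T2 10 > Lit/T2 7 > Chem/T2 5.
CS T1 at 24: fill all 45 → 75 left.
Fill CS T2 block (55 at 21) → 20 left.
Calc/T1: +20 of 25 at 19; pool empty.
Total = 24×45 + 21×55 + 19×20 = 2615.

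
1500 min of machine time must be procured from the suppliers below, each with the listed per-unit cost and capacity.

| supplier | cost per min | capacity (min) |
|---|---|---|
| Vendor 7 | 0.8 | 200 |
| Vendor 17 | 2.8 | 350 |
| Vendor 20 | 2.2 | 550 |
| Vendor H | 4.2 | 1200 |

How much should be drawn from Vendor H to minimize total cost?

Fill from the cheapest supplier first.
Vendor 7 at 0.8: take all 200 min → 1300 still needed.
Take 550 from Vendor 20 at 2.2 → need 750 more.
Take 350 from Vendor 17 at 2.8 → need 400 more.
Vendor H at 4.2: take 400 of its 1200 → requirement met.

400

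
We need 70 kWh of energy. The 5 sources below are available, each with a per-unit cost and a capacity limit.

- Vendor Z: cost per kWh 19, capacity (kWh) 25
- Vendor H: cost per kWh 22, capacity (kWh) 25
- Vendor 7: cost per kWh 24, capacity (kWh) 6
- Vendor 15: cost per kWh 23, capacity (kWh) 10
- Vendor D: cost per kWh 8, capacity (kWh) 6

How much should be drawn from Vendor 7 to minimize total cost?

Use sources in increasing cost order.
Take 6 from Vendor D at 8 ; need 64 more.
Take 25 from Vendor Z at 19 ; need 39 more.
Take 25 from Vendor H at 22 ; need 14 more.
Vendor 15 at 23: take all 10 kWh ; 4 still needed.
Vendor 7 at 24: take 4 of its 6 ; requirement met.

4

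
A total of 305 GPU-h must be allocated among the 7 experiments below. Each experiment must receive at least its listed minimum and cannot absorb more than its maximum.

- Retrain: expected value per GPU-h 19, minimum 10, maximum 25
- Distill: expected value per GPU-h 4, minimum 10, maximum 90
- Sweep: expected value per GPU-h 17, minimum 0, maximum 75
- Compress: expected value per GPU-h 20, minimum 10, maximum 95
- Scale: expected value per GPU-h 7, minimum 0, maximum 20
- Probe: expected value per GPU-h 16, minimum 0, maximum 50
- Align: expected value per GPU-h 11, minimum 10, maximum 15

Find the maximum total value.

Meeting every minimum uses 10+10+0+10+0+0+10 = 40 GPU-h, leaving 265.
Rank by expected value per GPU-h: Compress 20 > Retrain 19 > Sweep 17 > Probe 16 > Align 11 > Scale 7 > Distill 4.
Give Compress 85 more to hit its cap of 95 — 180 left.
Retrain takes 15 more to reach its cap of 25 — 165 left.
Sweep takes 75 more to reach its cap of 75 — 90 left.
Probe: +50 to 50 (cap) — 40 left.
Align: +5 to 15 (cap) — 35 left.
Give Scale 20 more to hit its cap of 20 — 15 left.
Only 15 left; Distill takes them to reach 25.
Total = 19×25 + 4×25 + 17×75 + 20×95 + 7×20 + 16×50 + 11×15 = 4855.

4855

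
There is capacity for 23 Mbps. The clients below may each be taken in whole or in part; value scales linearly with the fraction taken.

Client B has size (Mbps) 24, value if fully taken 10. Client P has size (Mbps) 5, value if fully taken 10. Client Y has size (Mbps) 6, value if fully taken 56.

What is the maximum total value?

71

Best value per unit of size first: Client Y 56/6≈9.33, Client P 10/5≈2, Client B 10/24≈0.417.
Take all of Client Y (6 Mbps, value 56) — 17 Mbps left.
Client P: take in full, 5 Mbps for value 10 — 12 left.
12 Mbps left: a 12/24 share of Client B gives 10×12/24 = 5.
Total value = 71.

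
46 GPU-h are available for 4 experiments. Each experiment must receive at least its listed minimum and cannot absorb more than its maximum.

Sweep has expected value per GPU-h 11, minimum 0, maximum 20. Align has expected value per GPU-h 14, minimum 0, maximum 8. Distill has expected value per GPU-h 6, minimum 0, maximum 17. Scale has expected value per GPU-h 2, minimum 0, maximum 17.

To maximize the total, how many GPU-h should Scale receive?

Meeting every minimum uses 0+0+0+0 = 0 GPU-h, leaving 46.
Highest expected value per GPU-h first: Align 14 > Sweep 11 > Distill 6 > Scale 2.
Align takes 8 more to reach its cap of 8 → 38 left.
Give Sweep 20 more to hit its cap of 20 → 18 left.
Distill: +17 to 17 (cap) → 1 left.
Scale has room for 17 more but only 1 remain, so it gets 1.

1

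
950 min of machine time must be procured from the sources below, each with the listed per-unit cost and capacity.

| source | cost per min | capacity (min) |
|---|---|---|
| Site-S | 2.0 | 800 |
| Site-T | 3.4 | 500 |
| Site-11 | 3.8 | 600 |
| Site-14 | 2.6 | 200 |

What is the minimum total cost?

1990

Fill from the cheapest source first.
Site-S at 2.0: take all 800 min — 150 still needed.
Site-14 at 2.6: take 150 of its 200 — requirement met.
Site-T, Site-11: unused.
Cost = 800×2.0 + 150×2.6 = 1990.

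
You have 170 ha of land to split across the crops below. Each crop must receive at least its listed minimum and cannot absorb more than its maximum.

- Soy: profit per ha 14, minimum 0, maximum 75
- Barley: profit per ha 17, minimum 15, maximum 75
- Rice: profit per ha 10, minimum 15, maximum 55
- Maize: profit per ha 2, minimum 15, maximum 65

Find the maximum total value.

Meeting every minimum uses 0+15+15+15 = 45 ha, leaving 125.
Highest profit per ha first: Barley 17 > Soy 14 > Rice 10 > Maize 2.
Barley: +60 to 75 (cap) → 65 left.
Soy has room for 75 more but only 65 remain, so it gets 65.
Total = 14×65 + 17×75 + 10×15 + 2×15 = 2365.

2365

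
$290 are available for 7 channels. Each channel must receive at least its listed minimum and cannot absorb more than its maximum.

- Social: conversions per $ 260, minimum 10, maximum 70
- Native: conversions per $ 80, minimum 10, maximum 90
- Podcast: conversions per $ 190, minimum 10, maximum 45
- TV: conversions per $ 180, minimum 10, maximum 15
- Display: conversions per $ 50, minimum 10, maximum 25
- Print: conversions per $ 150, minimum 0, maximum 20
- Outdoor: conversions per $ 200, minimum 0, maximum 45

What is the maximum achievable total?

Meeting every minimum uses 10+10+10+10+10+0+0 = 50 $, leaving 240.
Rank by conversions per $: Social 260 > Outdoor 200 > Podcast 190 > TV 180 > Print 150 > Native 80 > Display 50.
Give Social 60 more to hit its cap of 70 → 180 left.
Give Outdoor 45 more to hit its cap of 45 → 135 left.
Podcast takes 35 more to reach its cap of 45 → 100 left.
TV takes 5 more to reach its cap of 15 → 95 left.
Give Print 20 more to hit its cap of 20 → 75 left.
Native: +75 (room for 80) → 85. Pool exhausted.
Total = 260×70 + 80×85 + 190×45 + 180×15 + 50×10 + 150×20 + 200×45 = 48750.

48750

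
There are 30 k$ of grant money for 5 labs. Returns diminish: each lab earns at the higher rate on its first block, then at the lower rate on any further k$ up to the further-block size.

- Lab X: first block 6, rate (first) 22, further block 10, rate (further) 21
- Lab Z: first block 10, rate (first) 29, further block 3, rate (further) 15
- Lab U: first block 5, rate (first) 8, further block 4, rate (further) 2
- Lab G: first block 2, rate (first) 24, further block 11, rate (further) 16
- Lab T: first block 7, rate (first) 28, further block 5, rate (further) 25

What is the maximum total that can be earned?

791

Treat each block as its own option and order by rate: Lab Z/T1 29 > Lab T/T1 28 > Lab T/T2 25 > Lab G/T1 24 > Lab X/T1 22 > Lab X/T2 21 > Lab G/T2 16 > Lab Z/T2 15 > Lab U/T1 8 > Lab U/T2 2.
Lab Z/T1 (29): +10 — 20 left.
Lab T/T1 (28): +7 — 13 left.
Lab T/T2 (25): +5 — 8 left.
Fill Lab G T1 block (2 at 24) — 6 left.
Lab X T1 at 22: fill all 6 — 0 left.
Total = 29×10 + 28×7 + 25×5 + 24×2 + 22×6 = 791.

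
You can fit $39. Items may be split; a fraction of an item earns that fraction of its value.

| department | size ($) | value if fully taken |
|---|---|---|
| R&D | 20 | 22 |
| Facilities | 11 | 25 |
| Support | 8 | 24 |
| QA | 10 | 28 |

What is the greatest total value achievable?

88

Sort by value density: Support 24/8≈3, QA 28/10≈2.8, Facilities 25/11≈2.27, R&D 22/20≈1.1.
Take all of Support (8 $, value 24) — 31 $ left.
QA: take in full, 10 $ for value 28 — 21 left.
Facilities: take in full, 11 $ for value 25 — 10 left.
Fill the last 10 $ with part of R&D: 10/20 of it earns 11.
Total value = 88.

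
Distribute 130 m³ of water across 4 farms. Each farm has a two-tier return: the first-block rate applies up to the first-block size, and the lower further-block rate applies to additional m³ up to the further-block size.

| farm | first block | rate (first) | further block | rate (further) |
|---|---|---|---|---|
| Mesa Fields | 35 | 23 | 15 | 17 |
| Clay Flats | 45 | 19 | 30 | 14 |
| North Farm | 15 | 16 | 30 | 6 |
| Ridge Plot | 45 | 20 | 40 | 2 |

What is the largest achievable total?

2645

Order all 8 blocks by rate: Mesa Fields/tier1 23 > Ridge Plot/tier1 20 > Clay Flats/tier1 19 > Mesa Fields/tier2 17 > North Farm/tier1 16 > Clay Flats/tier2 14 > North Farm/tier2 6 > Ridge Plot/tier2 2.
Fill Mesa Fields tier1 block (35 at 23) ; 95 left.
Ridge Plot tier1 at 20: fill all 45 ; 50 left.
Clay Flats/tier1 (19): +45 ; 5 left.
5 remain; put them into Mesa Fields tier2 at 17.
Total = 23×35 + 20×45 + 19×45 + 17×5 = 2645.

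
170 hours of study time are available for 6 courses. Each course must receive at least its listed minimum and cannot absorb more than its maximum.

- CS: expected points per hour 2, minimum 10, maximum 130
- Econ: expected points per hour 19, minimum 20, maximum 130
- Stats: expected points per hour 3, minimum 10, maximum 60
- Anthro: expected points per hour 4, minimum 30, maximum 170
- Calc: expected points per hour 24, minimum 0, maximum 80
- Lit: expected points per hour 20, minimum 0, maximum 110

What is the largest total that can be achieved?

Meeting every minimum uses 10+20+10+30+0+0 = 70 hours, leaving 100.
Rank by expected points per hour: Calc 24 > Lit 20 > Econ 19 > Anthro 4 > Stats 3 > CS 2.
Calc: +80 to 80 (cap) → 20 left.
Lit: +20 (room for 110) → 20. Pool exhausted.
Total = 2×10 + 19×20 + 3×10 + 4×30 + 24×80 + 20×20 = 2870.

2870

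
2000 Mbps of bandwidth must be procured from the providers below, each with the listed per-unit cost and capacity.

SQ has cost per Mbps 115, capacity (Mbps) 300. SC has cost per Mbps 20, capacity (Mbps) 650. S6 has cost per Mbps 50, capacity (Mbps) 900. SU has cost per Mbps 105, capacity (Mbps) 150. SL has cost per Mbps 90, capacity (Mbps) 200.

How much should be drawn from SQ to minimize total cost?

100

Fill from the cheapest provider first.
SC at 20: take all 650 Mbps → 1350 still needed.
Take 900 from S6 at 50 → need 450 more.
Take 200 from SL at 90 → need 250 more.
SU at 105: take all 150 Mbps → 100 still needed.
SQ at 115: take 100 of its 300 → requirement met.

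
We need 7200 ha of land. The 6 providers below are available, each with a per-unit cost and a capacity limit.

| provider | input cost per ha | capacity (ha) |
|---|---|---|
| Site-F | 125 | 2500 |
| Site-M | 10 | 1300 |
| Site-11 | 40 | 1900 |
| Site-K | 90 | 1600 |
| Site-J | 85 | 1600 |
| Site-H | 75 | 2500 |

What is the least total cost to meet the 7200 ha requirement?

404000

Fill from the cheapest provider first.
Take 1300 from Site-M at 10 → need 5900 more.
Take 1900 from Site-11 at 40 → need 4000 more.
Take 2500 from Site-H at 75 → need 1500 more.
Take 1500 from Site-J at 85 to finish.
Site-K, Site-F: unused.
Cost = 1300×10 + 1900×40 + 2500×75 + 1500×85 = 404000.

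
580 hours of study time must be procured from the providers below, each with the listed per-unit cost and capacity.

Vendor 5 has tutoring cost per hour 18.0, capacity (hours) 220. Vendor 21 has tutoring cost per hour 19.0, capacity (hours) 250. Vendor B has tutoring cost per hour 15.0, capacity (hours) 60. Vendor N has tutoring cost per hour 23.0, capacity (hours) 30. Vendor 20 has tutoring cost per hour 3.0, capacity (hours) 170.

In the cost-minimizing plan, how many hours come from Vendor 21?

Fill from the cheapest provider first.
Vendor 20 (3.0): use full 170 → 410 hours to go.
Take 60 from Vendor B at 15.0 → need 350 more.
Take 220 from Vendor 5 at 18.0 → need 130 more.
Vendor 21 (19.0): take the remaining 130 → done.
Vendor N: unused.

130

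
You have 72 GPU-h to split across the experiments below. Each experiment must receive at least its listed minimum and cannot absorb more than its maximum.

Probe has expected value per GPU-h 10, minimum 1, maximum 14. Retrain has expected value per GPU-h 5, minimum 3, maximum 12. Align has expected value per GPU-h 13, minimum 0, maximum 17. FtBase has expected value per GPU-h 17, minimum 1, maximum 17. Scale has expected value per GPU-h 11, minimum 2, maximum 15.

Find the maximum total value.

Meeting every minimum uses 1+3+0+1+2 = 7 GPU-h, leaving 65.
Order the experiments by expected value per GPU-h: FtBase 17 > Align 13 > Scale 11 > Probe 10 > Retrain 5.
FtBase takes 16 more to reach its cap of 17 ; 49 left.
Give Align 17 more to hit its cap of 17 ; 32 left.
Scale takes 13 more to reach its cap of 15 ; 19 left.
Probe: +13 to 14 (cap) ; 6 left.
Retrain: +6 (room for 9) → 9. Pool exhausted.
Total = 10×14 + 5×9 + 13×17 + 17×17 + 11×15 = 860.

860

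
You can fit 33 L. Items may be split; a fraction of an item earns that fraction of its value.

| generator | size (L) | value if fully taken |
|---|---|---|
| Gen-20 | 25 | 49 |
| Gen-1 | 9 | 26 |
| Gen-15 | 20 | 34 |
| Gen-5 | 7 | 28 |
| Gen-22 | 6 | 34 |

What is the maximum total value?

Sort by value density: Gen-22 34/6≈5.67, Gen-5 28/7≈4, Gen-1 26/9≈2.89, Gen-20 49/25≈1.96, Gen-15 34/20≈1.7.
All 6 L of Gen-22 fit (value 34) — 27 remain.
All 7 L of Gen-5 fit (value 28) — 20 remain.
Take all of Gen-1 (9 L, value 26) — 11 L left.
11 L left: a 11/25 share of Gen-20 gives 49×11/25 = 21.56.
Total value = 109.56.

109.56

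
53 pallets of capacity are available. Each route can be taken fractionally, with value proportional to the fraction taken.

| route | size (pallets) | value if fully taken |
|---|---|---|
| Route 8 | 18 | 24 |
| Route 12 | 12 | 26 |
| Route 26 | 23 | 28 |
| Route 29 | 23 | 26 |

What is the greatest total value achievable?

Best value per unit of size first: Route 12 26/12≈2.17, Route 8 24/18≈1.33, Route 26 28/23≈1.22, Route 29 26/23≈1.13.
Route 12: take in full, 12 pallets for value 26 ; 41 left.
Route 8: take in full, 18 pallets for value 24 ; 23 left.
Take all of Route 26 (23 pallets, value 28) ; 0 pallets left.
Total value = 78.

78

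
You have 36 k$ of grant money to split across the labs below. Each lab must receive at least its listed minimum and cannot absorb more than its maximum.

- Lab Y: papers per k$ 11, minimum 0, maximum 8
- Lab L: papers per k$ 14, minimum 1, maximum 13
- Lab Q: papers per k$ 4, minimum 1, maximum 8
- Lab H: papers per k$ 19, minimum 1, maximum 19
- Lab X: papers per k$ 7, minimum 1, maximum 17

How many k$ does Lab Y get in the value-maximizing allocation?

2

Meeting every minimum uses 0+1+1+1+1 = 4 k$, leaving 32.
Highest papers per k$ first: Lab H 19 > Lab L 14 > Lab Y 11 > Lab X 7 > Lab Q 4.
Lab H takes 18 more to reach its cap of 19 → 14 left.
Lab L takes 12 more to reach its cap of 13 → 2 left.
Only 2 left; Lab Y takes them to reach 2.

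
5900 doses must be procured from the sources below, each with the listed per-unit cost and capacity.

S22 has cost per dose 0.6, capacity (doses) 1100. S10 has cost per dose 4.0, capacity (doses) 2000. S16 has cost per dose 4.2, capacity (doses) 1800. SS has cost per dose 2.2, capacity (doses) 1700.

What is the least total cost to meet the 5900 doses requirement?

Fill from the cheapest source first.
S22 (0.6): use full 1100 ; 4800 doses to go.
SS at 2.2: take all 1700 doses ; 3100 still needed.
S10 at 4.0: take all 2000 doses ; 1100 still needed.
S16 at 4.2: take 1100 of its 1800 ; requirement met.
Cost = 1100×0.6 + 1700×2.2 + 2000×4.0 + 1100×4.2 = 17020.

17020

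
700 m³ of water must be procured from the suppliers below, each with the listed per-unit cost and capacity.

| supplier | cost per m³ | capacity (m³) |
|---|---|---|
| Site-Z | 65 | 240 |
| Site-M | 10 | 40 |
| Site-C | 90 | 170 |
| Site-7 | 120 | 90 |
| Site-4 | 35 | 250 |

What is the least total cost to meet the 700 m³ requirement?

40050

Use suppliers in increasing cost order.
Site-M (10): use full 40 — 660 m³ to go.
Site-4 at 35: take all 250 m³ — 410 still needed.
Site-Z at 65: take all 240 m³ — 170 still needed.
Take 170 from Site-C at 90 — need 0 more.
Site-7: unused.
Cost = 40×10 + 250×35 + 240×65 + 170×90 = 40050.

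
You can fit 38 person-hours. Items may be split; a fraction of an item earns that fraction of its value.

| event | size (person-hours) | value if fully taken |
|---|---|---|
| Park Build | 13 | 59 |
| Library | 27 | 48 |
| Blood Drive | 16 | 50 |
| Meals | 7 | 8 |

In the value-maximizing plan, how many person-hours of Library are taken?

9

Rank by value-to-size ratio: Park Build 59/13≈4.54, Blood Drive 50/16≈3.12, Library 48/27≈1.78, Meals 8/7≈1.14.
All 13 person-hours of Park Build fit (value 59) → 25 remain.
Blood Drive: take in full, 16 person-hours for value 50 → 9 left.
Only 9 person-hours remain; take 9/27 of Library for value 48×9/27 = 16.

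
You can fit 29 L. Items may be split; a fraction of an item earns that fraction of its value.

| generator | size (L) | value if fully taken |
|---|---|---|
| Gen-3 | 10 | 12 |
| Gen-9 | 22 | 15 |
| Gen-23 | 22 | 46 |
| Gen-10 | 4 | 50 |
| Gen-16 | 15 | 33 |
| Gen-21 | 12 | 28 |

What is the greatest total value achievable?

106.6

Rank by value-to-size ratio: Gen-10 50/4≈12.5, Gen-21 28/12≈2.33, Gen-16 33/15≈2.2, Gen-23 46/22≈2.09, Gen-3 12/10≈1.2, Gen-9 15/22≈0.682.
Take all of Gen-10 (4 L, value 50) → 25 L left.
Gen-21: take in full, 12 L for value 28 → 13 left.
13 L left: a 13/15 share of Gen-16 gives 33×13/15 = 28.6.
Total value = 106.6.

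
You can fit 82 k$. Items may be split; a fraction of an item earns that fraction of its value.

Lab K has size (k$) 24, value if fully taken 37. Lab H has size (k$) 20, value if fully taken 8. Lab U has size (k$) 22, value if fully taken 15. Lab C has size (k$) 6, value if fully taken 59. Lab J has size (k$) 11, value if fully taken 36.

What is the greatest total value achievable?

154.6

Sort by value density: Lab C 59/6≈9.83, Lab J 36/11≈3.27, Lab K 37/24≈1.54, Lab U 15/22≈0.682, Lab H 8/20≈0.4.
Take all of Lab C (6 k$, value 59) ; 76 k$ left.
Take all of Lab J (11 k$, value 36) ; 65 k$ left.
Lab K: take in full, 24 k$ for value 37 ; 41 left.
All 22 k$ of Lab U fit (value 15) ; 19 remain.
19 k$ left: a 19/20 share of Lab H gives 8×19/20 = 7.6.
Total value = 154.6.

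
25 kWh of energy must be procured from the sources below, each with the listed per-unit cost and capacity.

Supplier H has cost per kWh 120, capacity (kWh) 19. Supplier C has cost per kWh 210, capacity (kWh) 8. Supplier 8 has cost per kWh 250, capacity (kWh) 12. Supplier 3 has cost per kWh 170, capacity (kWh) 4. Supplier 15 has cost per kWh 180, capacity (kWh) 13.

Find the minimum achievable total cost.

Use sources in increasing cost order.
Supplier H at 120: take all 19 kWh → 6 still needed.
Supplier 3 at 170: take all 4 kWh → 2 still needed.
Supplier 15 (180): take the remaining 2 → done.
Supplier C, Supplier 8: unused.
Cost = 19×120 + 4×170 + 2×180 = 3320.

3320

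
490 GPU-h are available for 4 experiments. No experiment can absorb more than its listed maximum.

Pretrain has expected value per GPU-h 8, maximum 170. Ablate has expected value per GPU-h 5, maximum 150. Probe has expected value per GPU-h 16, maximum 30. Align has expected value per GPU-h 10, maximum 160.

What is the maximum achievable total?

4090

Order the experiments by expected value per GPU-h: Probe 16 > Align 10 > Pretrain 8 > Ablate 5.
Probe: +30 to 30 (cap) → 460 left.
Align: +160 to 160 (cap) → 300 left.
Pretrain: +170 to 170 (cap) → 130 left.
Only 130 left; Ablate takes them to reach 130.
Total = 8×170 + 5×130 + 16×30 + 10×160 = 4090.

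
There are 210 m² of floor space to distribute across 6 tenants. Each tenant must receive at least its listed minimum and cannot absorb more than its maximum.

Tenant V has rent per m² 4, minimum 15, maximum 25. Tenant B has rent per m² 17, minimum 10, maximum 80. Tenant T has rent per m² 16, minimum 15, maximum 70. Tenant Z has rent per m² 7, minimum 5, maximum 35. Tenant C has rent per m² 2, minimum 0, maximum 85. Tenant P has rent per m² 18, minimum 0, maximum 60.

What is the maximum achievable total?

3335

Meeting every minimum uses 15+10+15+5+0+0 = 45 m², leaving 165.
Order the tenants by rent per m²: Tenant P 18 > Tenant B 17 > Tenant T 16 > Tenant Z 7 > Tenant V 4 > Tenant C 2.
Tenant P takes 60 more to reach its cap of 60 → 105 left.
Give Tenant B 70 more to hit its cap of 80 → 35 left.
Tenant T: +35 (room for 55) → 50. Pool exhausted.
Total = 4×15 + 17×80 + 16×50 + 7×5 + 18×60 = 3335.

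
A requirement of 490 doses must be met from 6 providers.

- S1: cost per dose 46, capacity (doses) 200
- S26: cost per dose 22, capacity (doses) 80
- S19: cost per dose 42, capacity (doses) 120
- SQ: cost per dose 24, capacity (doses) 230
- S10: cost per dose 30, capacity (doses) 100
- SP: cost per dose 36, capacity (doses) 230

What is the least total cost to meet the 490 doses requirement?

13160

Cheapest first:
Take 80 from S26 at 22 ; need 410 more.
SQ at 24: take all 230 doses ; 180 still needed.
S10 (30): use full 100 ; 80 doses to go.
Take 80 from SP at 36 to finish.
S19, S1: unused.
Cost = 80×22 + 230×24 + 100×30 + 80×36 = 13160.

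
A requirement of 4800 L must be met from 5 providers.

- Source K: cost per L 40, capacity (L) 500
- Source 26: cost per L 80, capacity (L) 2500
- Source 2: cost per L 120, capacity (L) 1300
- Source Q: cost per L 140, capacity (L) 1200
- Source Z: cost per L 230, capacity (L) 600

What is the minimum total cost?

446000

Use providers in increasing cost order.
Source K at 40: take all 500 L → 4300 still needed.
Source 26 at 80: take all 2500 L → 1800 still needed.
Source 2 at 120: take all 1300 L → 500 still needed.
Take 500 from Source Q at 140 to finish.
Source Z: unused.
Cost = 500×40 + 2500×80 + 1300×120 + 500×140 = 446000.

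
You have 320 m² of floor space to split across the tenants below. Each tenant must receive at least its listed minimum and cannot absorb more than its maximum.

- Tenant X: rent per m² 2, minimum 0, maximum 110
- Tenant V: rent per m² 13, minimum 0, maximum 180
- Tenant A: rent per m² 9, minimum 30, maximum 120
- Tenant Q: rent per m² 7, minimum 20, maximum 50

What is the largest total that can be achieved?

Meeting every minimum uses 0+0+30+20 = 50 m², leaving 270.
Order the tenants by rent per m²: Tenant V 13 > Tenant A 9 > Tenant Q 7 > Tenant X 2.
Tenant V: +180 to 180 (cap) — 90 left.
Tenant A takes 90 more to reach its cap of 120 — 0 left.
Total = 13×180 + 9×120 + 7×20 = 3560.

3560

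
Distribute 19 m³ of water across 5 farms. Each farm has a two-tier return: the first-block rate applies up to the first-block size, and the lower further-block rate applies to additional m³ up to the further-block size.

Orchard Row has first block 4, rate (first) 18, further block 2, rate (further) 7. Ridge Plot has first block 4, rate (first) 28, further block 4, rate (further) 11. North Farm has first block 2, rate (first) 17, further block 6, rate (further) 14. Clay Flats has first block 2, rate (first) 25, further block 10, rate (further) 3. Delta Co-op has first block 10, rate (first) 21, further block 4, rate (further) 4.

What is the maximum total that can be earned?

426

Rank every tier by rate: Ridge Plot/first 28 > Clay Flats/first 25 > Delta Co-op/first 21 > Orchard Row/first 18 > North Farm/first 17 > North Farm/second 14 > Ridge Plot/second 11 > Orchard Row/second 7 > Delta Co-op/second 4 > Clay Flats/second 3.
Fill Ridge Plot first block (4 at 28) — 15 left.
Clay Flats first at 25: fill all 2 — 13 left.
Fill Delta Co-op first block (10 at 21) — 3 left.
Orchard Row first at 18: only 3 left, fill 3.
Total = 28×4 + 25×2 + 21×10 + 18×3 = 426.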